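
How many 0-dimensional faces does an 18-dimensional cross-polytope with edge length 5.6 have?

Number of 0-faces = 2^(0+1) · C(18,0+1) = 2 · 18 = 36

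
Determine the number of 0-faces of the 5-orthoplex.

f_0(5-orthoplex) = 2^1 · (5 choose 1) = 10.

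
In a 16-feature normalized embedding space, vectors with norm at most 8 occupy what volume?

V_16(8) = π^(16/2) · (8)^16 / Γ(16/2 + 1) = 2199023255552·π^8/315 ≈ 6.62397e+13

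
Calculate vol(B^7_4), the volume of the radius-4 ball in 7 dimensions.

V = 262144·π^3/105 ≈ 77410.6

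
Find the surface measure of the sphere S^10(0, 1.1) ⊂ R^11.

The surface area of an n-ball is 2π^(n/2) r^(n-1) / Γ(n/2). For n=11, r=1.1: 53.7557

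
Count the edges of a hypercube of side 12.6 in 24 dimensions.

Number of 1-faces = C(24,1)·2^(24-1) = 24·8388608 = 201326592.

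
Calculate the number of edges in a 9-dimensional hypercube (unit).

An n-cube has n·2^(n-1) edges. With n = 9: 9·256 = 2304.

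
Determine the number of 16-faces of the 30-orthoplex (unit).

Number of 16-faces = 2^(16+1) · C(30,16+1) = 131072 · 119759850 = 15697163059200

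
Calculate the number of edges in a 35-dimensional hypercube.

The 35-cube has n·2^(n-1) = 35·2^34 = 35·17179869184 = 601295421440 edges.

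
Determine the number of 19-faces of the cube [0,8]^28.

f_19(28-cube) = (28 choose 19) · 2^9 = 3536332800.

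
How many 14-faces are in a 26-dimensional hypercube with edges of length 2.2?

Number of 14-faces = C(26,14) · 2^(26-14) = 9657700 · 4096 = 39557939200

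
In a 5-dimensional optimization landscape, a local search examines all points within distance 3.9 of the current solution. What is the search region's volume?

Volume = π^{5/2}·(3.9)^5/Γ(7/2) ≈ 4749.21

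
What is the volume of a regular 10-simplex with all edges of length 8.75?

V_10 = √(11) · 8.75^10 / (10! · 2^(10/2)) ≈ 75.1387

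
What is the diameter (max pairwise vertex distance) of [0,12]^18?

Diagonal = √18 · 12 ≈ 50.9117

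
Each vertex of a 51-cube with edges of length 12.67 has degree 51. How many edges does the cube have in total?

An n-cube has n·2^(n-1) edges. With n = 51: 51·1125899906842624 = 57420895248973824.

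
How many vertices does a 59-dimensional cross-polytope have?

Number of vertices = 2n = 118.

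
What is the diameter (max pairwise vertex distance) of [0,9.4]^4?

d = √(9.4² + 9.4² + ... + 9.4²) [4 terms] = √(4·9.4²) = 9.4√4 = 18.8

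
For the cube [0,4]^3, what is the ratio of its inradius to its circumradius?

Ratio = (s/2)/(s√3/2) = 3^(-1/2) ≈ 0.57735.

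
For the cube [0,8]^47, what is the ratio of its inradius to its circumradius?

r_in = 8/2 (half the side); r_out = 8√47/2 (half the diagonal). Ratio = 1/√47 ≈ 0.145865.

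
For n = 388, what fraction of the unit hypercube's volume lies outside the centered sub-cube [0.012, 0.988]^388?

The inner cube has side 1-2·0.012 = 0.976 and volume (0.976)^388 ≈ 8.064e-05, so the shell holds 0.999919 of the volume.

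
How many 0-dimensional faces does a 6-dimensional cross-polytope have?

f_0(6-orthoplex) = 2^1 · (6 choose 1) = 12.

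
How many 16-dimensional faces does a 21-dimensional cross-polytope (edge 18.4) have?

Number of 16-faces = 2^(16+1) · C(21,16+1) = 131072 · 5985 = 784465920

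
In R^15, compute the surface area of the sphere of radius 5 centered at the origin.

S = n·V_n(r)/r = 15·V_15(5)/5 (volume-to-surface relation), giving 312500000000·π^7/27027 ≈ 3.49222e+10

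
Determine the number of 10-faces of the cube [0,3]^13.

An n-cube has C(n,k)·2^(n-k) k-faces. Here C(13,10)·2^3 = 286·8 = 2288.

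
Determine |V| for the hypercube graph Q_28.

An n-cube has 2^n vertices; for n = 28 that is 2^28 = 268435456.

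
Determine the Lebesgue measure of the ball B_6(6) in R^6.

V = 7776·π^3 ≈ 241105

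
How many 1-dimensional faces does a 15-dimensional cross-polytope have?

f_1(15-orthoplex) = 2^2 · (15 choose 2) = 420.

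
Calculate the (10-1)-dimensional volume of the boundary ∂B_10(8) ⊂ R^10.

S = n·V_n(r)/r = 10·V_10(8)/8 (volume-to-surface relation), giving 33554432·π^5/3 ≈ 3.42277e+09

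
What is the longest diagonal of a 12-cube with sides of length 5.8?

Diagonal = √12 · 5.8 ≈ 20.0918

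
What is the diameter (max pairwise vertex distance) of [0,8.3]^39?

||(8.3,8.3,...,8.3)|| = √(39)·8.3 ≈ 51.8335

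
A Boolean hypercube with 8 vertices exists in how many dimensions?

2^n = 8 ⇒ n = log_2(8) = 3.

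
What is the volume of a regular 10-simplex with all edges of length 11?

For a regular n-simplex with edge a, V = (a^n / n!)·√((n+1)/2^n). With a=11, n=10: V ≈ 740.816.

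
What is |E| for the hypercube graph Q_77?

Each of the 2^77 = 151115727451828646838272 vertices has degree 77; total edges = 77·2^77/2 = 5817955506895402903273472.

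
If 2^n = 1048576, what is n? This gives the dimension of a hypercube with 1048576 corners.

Since 2^n = 1048576, we have n = 20.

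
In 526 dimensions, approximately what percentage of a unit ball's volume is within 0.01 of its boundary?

1 - (1-0.01)^526 ≈ 0.99494 ≈ 99.49%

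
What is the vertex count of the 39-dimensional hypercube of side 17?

Each vertex is a binary string of length 39, so there are 2^39 = 549755813888.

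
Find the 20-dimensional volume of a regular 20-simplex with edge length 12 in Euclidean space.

V = (12^20 / 20!) · √((20+1) / 2^20) ≈ 7.05196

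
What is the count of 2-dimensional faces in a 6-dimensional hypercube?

An n-cube has C(n,k)·2^(n-k) k-faces. Here C(6,2)·2^4 = 15·16 = 240.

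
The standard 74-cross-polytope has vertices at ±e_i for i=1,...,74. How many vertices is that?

The vertices are ±e_1, ..., ±e_74, so there are 2·74 = 148.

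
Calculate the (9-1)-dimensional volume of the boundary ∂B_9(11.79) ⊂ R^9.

S_9(11.79) = 2·π^(9/2)·(11.79)^8 / Γ(9/2) ≈ 1.10833e+10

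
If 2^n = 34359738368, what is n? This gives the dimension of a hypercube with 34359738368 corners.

2^n = 34359738368 ⇒ n = log_2(34359738368) = 35.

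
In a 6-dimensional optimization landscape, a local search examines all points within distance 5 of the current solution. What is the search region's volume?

V = 15625·π^3/6 ≈ 80745.5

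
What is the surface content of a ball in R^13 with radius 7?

S = n·V_n(r)/r = 13·V_13(7)/7 (volume-to-surface relation), giving 253097823104·π^6/1485 ≈ 1.63856e+11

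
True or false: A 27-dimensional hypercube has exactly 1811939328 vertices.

False. The 27-cube has 2^27 = 134217728 vertices.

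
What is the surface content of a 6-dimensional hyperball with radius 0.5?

S_6(0.5) = 2·π^(6/2)·(0.5)^5 / Γ(6/2) = π^3/32 ≈ 0.968946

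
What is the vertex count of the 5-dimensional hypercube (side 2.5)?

Number of vertices = 2^5 = 32.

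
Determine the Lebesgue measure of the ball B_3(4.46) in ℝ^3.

V_3(4.46) = π^(3/2) · (4.46)^3 / Γ(3/2 + 1) ≈ 371.615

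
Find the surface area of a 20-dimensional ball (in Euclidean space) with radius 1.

The surface area of an n-ball is 2π^(n/2) r^(n-1) / Γ(n/2). For n=20, r=1: π^10/181440 ≈ 0.516138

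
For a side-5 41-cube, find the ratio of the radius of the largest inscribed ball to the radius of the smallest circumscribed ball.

Ratio = (s/2)/(s√41/2) = 41^(-1/2) ≈ 0.156174.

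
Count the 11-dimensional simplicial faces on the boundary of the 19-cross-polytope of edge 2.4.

f_11(19-orthoplex) = 2^12 · (19 choose 12) = 206389248.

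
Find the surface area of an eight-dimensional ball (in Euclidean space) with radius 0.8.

|∂B_8(0.8)| ≈ 6.80939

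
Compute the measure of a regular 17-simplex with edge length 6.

V = (6^17 / 17!) · √((17+1) / 2^17) ≈ 0.000557679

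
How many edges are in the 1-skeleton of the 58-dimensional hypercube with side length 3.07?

The 58-cube has n·2^(n-1) = 58·2^57 = 58·144115188075855872 = 8358680908399640576 edges.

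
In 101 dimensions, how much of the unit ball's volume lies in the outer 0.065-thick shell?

Shell fraction = 1 - (1-0.065)^101 ≈ 0.998873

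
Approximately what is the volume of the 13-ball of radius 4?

V_13(4) = π^(13/2) · (4)^13 / Γ(13/2 + 1) = 8589934592·π^6/135135 ≈ 6.11113e+07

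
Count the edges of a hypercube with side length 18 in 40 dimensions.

Number of 1-faces = C(40,1)·2^(40-1) = 40·549755813888 = 21990232555520.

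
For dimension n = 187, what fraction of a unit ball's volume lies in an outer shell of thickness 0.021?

1 - (1-0.021)^187 ≈ 0.981104 ≈ 98.11%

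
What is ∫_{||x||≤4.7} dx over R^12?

The n-ball volume is π^(n/2)·r^n/Γ(n/2+1). With n=12, r=4.7: V ≈ 1.55146e+08.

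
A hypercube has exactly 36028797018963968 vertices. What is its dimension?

The n-cube has 2^n vertices, and 36028797018963968 = 2^55, so n = 55.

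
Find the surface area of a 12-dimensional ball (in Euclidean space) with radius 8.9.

The surface area of an n-ball is 2π^(n/2) r^(n-1) / Γ(n/2). For n=12, r=8.9: 4.4467e+11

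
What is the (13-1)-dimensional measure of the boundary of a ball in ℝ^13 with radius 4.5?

S_13(4.5) = 2·π^(13/2)·(4.5)^12 / Γ(13/2) = 10460353203·π^6/12320 ≈ 8.16272e+08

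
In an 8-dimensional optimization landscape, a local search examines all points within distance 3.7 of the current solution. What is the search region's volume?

Volume = π^{8/2}·(3.7)^8/Γ(5) ≈ 142561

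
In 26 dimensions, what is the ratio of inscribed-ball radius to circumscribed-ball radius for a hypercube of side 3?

r_in = 3/2 (half the side); r_out = 3√26/2 (half the diagonal). Ratio = 1/√26 ≈ 0.196116.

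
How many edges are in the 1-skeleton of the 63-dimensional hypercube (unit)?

Number of 1-faces = C(63,1)·2^(63-1) = 63·4611686018427387904 = 290536219160925437952.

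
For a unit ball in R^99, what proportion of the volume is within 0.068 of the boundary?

Shell fraction = 1 - (1-0.068)^99 ≈ 0.999062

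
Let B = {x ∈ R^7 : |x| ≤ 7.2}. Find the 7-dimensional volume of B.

The n-ball volume is π^(n/2)·r^n/Γ(n/2+1). With n=7, r=7.2: V ≈ 4.73923e+06.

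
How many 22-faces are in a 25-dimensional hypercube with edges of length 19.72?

An n-cube has C(n,k)·2^(n-k) k-faces. Here C(25,22)·2^3 = 2300·8 = 18400.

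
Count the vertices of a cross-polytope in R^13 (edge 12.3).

Number of vertices = 2n = 26.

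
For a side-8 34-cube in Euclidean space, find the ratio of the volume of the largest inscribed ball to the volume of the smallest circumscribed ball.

V_in/V_out = n^(-n/2) = 34^(-34/2) ≈ 9.22271e-27.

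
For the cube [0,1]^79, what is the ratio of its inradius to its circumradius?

Ratio = (s/2)/(s√79/2) = 79^(-1/2) ≈ 0.112509.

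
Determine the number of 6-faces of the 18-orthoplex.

An n-cross-polytope has 2^(k+1)·C(n,k+1) k-faces. Here 2^7·C(18,7) = 128·31824 = 4073472.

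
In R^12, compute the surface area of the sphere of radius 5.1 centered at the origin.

The surface area of an n-ball is 2π^(n/2) r^(n-1) / Γ(n/2). For n=12, r=5.1: 9.72792e+08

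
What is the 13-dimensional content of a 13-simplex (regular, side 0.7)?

Volume = 0.7^13 · √(14/2^13) / 13! ≈ 6.43225e-14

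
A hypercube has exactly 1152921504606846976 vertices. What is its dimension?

2^n = 1152921504606846976 ⇒ n = log_2(1152921504606846976) = 60.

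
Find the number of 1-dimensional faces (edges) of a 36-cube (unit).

Each of the 2^36 = 68719476736 vertices has degree 36; total edges = 36·2^36/2 = 1236950581248.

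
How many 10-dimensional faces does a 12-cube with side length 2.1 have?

An n-cube has C(n,k)·2^(n-k) k-faces. Here C(12,10)·2^2 = 66·4 = 264.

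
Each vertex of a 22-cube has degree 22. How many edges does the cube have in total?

The 22-cube has n·2^(n-1) = 22·2^21 = 22·2097152 = 46137344 edges.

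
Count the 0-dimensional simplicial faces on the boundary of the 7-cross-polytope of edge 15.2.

Number of 0-faces = 2^(0+1) · C(7,0+1) = 2 · 7 = 14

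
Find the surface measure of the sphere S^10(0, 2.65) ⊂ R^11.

S = n·V_n(r)/r = 11·V_11(2.65)/2.65 (volume-to-surface relation), giving 353962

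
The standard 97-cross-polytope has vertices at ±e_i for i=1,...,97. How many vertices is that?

The vertices are ±e_1, ..., ±e_97, so there are 2·97 = 194.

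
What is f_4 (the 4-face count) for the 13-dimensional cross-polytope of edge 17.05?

Number of 4-faces = 2^(4+1) · C(13,4+1) = 32 · 1287 = 41184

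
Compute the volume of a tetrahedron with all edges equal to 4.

Volume = (√2/12) · 4³ = 7.54247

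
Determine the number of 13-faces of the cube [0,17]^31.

Number of 13-faces = C(31,13) · 2^(31-13) = 206253075 · 262144 = 54068006092800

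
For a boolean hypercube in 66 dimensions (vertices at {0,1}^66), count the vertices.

Number of vertices = 2^66 = 73786976294838206464.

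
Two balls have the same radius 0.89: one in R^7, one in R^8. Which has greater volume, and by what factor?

V_7(0.89) ≈ 2.08983, V_8(0.89) ≈ 1.59775. The 7-ball is larger by a factor of 1.308.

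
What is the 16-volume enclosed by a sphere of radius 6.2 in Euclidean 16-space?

Volume = π^{16/2}·(6.2)^16/Γ(9) ≈ 1.12188e+12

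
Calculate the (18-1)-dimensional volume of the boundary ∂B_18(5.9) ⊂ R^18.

The surface area of an n-ball is 2π^(n/2) r^(n-1) / Γ(n/2). For n=18, r=5.9: 1.8808e+13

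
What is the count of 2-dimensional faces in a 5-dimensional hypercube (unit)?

Number of 2-faces = C(5,2) · 2^(5-2) = 10 · 8 = 80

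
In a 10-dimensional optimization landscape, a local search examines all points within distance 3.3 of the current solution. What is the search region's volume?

V_10(3.3) = π^(10/2) · (3.3)^10 / Γ(10/2 + 1) ≈ 390578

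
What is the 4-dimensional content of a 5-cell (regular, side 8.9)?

V_4 = √(5) · 8.9^4 / (4! · 2^(4/2)) ≈ 146.142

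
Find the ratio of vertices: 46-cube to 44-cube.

The 46-cube has 2^46 = 70368744177664 vertices. The 44-cube has 2^44 = 17592186044416 vertices. Ratio: 70368744177664/17592186044416 = 4.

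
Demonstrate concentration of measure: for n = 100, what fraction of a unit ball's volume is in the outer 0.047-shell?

1 - (1-0.047)^100 ≈ 0.991885 ≈ 99.19%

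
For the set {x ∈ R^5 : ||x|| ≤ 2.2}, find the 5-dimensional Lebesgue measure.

Volume = π^{5/2}·(2.2)^5/Γ(7/2) ≈ 271.276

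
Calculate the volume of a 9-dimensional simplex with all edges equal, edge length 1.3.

For a regular n-simplex with edge a, V = (a^n / n!)·√((n+1)/2^n). With a=1.3, n=9: V ≈ 4.08406e-06.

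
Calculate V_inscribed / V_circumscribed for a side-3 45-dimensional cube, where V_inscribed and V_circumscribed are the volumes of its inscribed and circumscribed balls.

V_in/V_out = n^(-n/2) = 45^(-45/2) ≈ 6.34919e-38.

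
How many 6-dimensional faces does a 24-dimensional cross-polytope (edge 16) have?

Each 6-face is the convex hull of 7 vertices, one chosen as ±e_i from each of 7 distinct axes: 2^7·C(24,7) = 44301312.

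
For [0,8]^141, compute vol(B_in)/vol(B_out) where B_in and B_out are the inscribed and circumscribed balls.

V_in / V_out = (r_in/r_out)^141 = (1/√141)^141 = 141^(-141/2) ≈ 3.02032e-152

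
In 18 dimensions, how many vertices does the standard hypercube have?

An n-cube has 2^n vertices; for n = 18 that is 2^18 = 262144.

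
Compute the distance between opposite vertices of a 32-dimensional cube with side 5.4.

The space diagonal of an n-cube of side s is s√n. Here 5.4·√32 ≈ 30.547.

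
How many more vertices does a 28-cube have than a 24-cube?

The 28-cube has 2^28 = 268435456 vertices. The 24-cube has 2^24 = 16777216 vertices. Difference: 268435456 - 16777216 = 251658240.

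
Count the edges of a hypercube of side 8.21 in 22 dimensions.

An n-cube has n·2^(n-1) edges. With n = 22: 22·2097152 = 46137344.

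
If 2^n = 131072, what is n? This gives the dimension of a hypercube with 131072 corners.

2^n = 131072 ⇒ n = log_2(131072) = 17.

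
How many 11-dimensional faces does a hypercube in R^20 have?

Number of 11-faces = C(20,11) · 2^(20-11) = 167960 · 512 = 85995520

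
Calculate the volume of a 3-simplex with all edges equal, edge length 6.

Volume = (√2/12) · 6³ = 25.4558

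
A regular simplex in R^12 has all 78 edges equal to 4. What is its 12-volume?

Volume = 4^12 · √(13/2^12) / 12! ≈ 0.00197322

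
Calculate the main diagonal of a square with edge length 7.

The space diagonal of an n-cube of side s is s√n. Here 7·√2 ≈ 9.89949.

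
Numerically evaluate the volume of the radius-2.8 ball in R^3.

Volume = π^{3/2}·(2.8)^3/Γ(5/2) ≈ 91.9523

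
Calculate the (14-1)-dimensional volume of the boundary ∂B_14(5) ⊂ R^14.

S_14(5) = 2·π^(14/2)·(5)^13 / Γ(14/2) = 244140625·π^7/72 ≈ 1.02413e+10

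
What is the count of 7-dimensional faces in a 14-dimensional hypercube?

An n-cube has C(n,k)·2^(n-k) k-faces. Here C(14,7)·2^7 = 3432·128 = 439296.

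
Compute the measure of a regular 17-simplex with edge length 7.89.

V = (7.89^17 / 17!) · √((17+1) / 2^17) ≈ 0.0586303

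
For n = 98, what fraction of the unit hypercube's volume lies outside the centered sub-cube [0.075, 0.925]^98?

The inner cube has side 1-2·0.075 = 0.85 and volume (0.85)^98 ≈ 1.211e-07, so the shell holds 0.9999998789 of the volume.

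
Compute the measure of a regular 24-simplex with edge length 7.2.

V_24 = √(25) · 7.2^24 / (24! · 2^(24/2)) ≈ 7.41113e-07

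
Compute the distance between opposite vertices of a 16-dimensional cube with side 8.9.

||(8.9,8.9,...,8.9)|| = √(16)·8.9 = 35.6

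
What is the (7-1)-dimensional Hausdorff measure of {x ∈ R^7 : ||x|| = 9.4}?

|∂B_7(9.4)| ≈ 2.28163e+07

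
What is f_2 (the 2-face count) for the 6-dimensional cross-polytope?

An n-cross-polytope has 2^(k+1)·C(n,k+1) k-faces. Here 2^3·C(6,3) = 8·20 = 160.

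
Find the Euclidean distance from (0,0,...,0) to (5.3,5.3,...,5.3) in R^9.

d = √(5.3² + 5.3² + ... + 5.3²) [9 terms] = √(9·5.3²) = 5.3√9 = 15.9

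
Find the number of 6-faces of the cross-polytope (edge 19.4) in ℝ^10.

Each 6-face is the convex hull of 7 vertices, one chosen as ±e_i from each of 7 distinct axes: 2^7·C(10,7) = 15360.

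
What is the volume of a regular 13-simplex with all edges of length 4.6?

V = (4.6^13 / 13!) · √((13+1) / 2^13) ≈ 0.0027412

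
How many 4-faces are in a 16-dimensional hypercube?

f_4(16-cube) = (16 choose 4) · 2^12 = 7454720.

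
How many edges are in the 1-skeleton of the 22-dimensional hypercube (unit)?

Each of the 2^22 = 4194304 vertices has degree 22; total edges = 22·2^22/2 = 46137344.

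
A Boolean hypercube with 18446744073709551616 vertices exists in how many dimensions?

2^n = 18446744073709551616 ⇒ n = log_2(18446744073709551616) = 64.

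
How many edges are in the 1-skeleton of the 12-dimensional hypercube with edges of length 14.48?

Each of the 2^12 = 4096 vertices has degree 12; total edges = 12·2^12/2 = 24576.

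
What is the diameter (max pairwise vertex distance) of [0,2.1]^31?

d = √(2.1² + 2.1² + ... + 2.1²) [31 terms] = √(31·2.1²) = 2.1√31 ≈ 11.6923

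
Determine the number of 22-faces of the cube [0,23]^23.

f_22(23-cube) = (23 choose 22) · 2^1 = 46.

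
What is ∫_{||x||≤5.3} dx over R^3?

Volume = π^{3/2}·(5.3)^3/Γ(5/2) ≈ 623.615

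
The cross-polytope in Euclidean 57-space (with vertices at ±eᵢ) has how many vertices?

The vertices are ±e_1, ..., ±e_57, so there are 2·57 = 114.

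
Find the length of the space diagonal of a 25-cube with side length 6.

d = √(6² + 6² + ... + 6²) [25 terms] = √(25·6²) = 6√25 = 30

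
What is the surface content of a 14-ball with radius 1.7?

S_14(1.7) = 2·π^(14/2)·(1.7)^13 / Γ(14/2) ≈ 8309.65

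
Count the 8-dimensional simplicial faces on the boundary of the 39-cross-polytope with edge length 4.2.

Number of 8-faces = 2^(8+1) · C(39,8+1) = 512 · 211915132 = 108500547584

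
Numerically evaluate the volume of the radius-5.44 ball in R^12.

The n-ball volume is π^(n/2)·r^n/Γ(n/2+1). With n=12, r=5.44: V ≈ 8.9692e+08.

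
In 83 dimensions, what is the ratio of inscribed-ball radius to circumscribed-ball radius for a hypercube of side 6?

For an n-cube of any side s, the inradius is s/2 and the circumradius is s√n/2, so the ratio is 1/√83 ≈ 0.109764.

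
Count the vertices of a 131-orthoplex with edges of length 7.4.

The 131-dimensional cross-polytope has 2n = 2·131 = 262 vertices.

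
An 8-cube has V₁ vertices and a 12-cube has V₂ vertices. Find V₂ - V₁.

V₁ = 2^8 = 256. V₂ = 2^12 = 4096. V₂ - V₁ = 3840.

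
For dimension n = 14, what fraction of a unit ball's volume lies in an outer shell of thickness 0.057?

1 - (1-0.057)^14 ≈ 0.560293 ≈ 56.03%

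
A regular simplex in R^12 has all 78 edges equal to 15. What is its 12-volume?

Volume = 15^12 · √(13/2^12) / 12! ≈ 15259.8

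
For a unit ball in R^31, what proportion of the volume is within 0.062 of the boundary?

V(inner)/V(outer) = ((1-0.062)/1)^31 ≈ 0.1375, so the shell fraction is 0.862505.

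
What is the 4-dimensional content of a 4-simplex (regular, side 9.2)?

Volume = 9.2^4 · √(5/2^4) / 4! ≈ 166.865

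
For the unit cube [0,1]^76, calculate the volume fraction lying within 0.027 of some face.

The inner cube has side 1-2·0.027 = 0.946 and volume (0.946)^76 ≈ 0.01471, so the shell holds 0.985286 of the volume.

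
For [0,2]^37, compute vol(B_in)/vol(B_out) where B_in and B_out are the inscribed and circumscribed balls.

The radii are 2/2 and 2√37/2, so the volume ratio is (1/√37)^37 = 37^{-37/2} ≈ 9.73348e-30.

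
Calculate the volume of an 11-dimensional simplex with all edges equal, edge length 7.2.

For a regular n-simplex with edge a, V = (a^n / n!)·√((n+1)/2^n). With a=7.2, n=11: V ≈ 5.16925.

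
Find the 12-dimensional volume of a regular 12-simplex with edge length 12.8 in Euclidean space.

V = (12.8^12 / 12!) · √((12+1) / 2^12) ≈ 2274.96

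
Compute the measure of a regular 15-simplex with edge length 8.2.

V_15 = √(16) · 8.2^15 / (15! · 2^(15/2)) ≈ 0.861079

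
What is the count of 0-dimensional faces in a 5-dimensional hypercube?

Number of 0-faces = C(5,0) · 2^(5-0) = 1 · 32 = 32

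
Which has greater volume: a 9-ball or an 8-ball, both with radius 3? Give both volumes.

V_9(3) ≈ 64924.6. V_8(3) ≈ 26629.2. The 9-ball is larger.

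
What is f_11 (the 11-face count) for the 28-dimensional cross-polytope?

An n-cross-polytope has 2^(k+1)·C(n,k+1) k-faces. Here 2^12·C(28,12) = 4096·30421755 = 124607508480.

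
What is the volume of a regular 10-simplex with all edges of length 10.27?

Volume = 10.27^10 · √(11/2^10) / 10! ≈ 372.81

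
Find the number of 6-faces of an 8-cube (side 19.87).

f_6(8-cube) = (8 choose 6) · 2^2 = 112.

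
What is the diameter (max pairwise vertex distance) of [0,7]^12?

Diagonal = √12 · 7 ≈ 24.2487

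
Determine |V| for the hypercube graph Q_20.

Each vertex is a binary string of length 20, so there are 2^20 = 1048576.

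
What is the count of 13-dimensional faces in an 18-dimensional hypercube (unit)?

Number of 13-faces = C(18,13) · 2^(18-13) = 8568 · 32 = 274176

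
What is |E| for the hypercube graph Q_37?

Number of 1-faces = C(37,1)·2^(37-1) = 37·68719476736 = 2542620639232.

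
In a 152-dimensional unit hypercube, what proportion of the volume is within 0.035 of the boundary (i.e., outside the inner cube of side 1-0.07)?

1 - (1 - 2·0.035)^152 = 1 - 0.93^152 ≈ 0.999984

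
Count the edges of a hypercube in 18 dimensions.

Number of 1-faces = C(18,1)·2^(18-1) = 18·131072 = 2359296.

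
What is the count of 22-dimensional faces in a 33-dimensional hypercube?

Choose 22 of 33 axes to span the face (C(33,22) = 193536720 ways), then fix each of the remaining 11 coordinates at one of its two extreme values (2^11 = 2048 ways): 193536720·2048 = 396363202560.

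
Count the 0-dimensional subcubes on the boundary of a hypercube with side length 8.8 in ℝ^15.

Choose 0 of 15 axes to span the face (C(15,0) = 1 way), then fix each of the remaining 15 coordinates at one of its two extreme values (2^15 = 32768 ways): 1·32768 = 32768.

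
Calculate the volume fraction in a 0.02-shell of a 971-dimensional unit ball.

1 - (1-0.02)^971 ≈ 0.999999997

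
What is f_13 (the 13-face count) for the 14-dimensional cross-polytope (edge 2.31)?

f_13(14-orthoplex) = 2^14 · (14 choose 14) = 16384.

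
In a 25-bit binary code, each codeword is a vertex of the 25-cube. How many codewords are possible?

Number of vertices = 2^25 = 33554432.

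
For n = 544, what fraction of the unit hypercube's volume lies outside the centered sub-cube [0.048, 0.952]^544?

1 - (1 - 2·0.048)^544 = 1 - 0.904^544 ≈ 1 - 1.431e-24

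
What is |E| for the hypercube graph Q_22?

Number of 1-faces = C(22,1)·2^(22-1) = 22·2097152 = 46137344.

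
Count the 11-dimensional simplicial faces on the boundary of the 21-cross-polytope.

Number of 11-faces = 2^(11+1) · C(21,11+1) = 4096 · 293930 = 1203937280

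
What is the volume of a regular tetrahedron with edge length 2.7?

Volume = (√2/12) · 2.7³ = 2.31966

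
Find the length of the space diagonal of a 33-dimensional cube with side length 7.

||(7,7,...,7)|| = √(33)·7 ≈ 40.2119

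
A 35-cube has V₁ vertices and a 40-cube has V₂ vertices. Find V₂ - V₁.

V₁ = 2^35 = 34359738368. V₂ = 2^40 = 1099511627776. V₂ - V₁ = 1065151889408.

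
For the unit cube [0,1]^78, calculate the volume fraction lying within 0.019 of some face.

The inner cube has side 1-2·0.019 = 0.962 and volume (0.962)^78 ≈ 0.04871, so the shell holds 0.951286 of the volume.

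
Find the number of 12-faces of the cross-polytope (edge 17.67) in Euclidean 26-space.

f_12(26-orthoplex) = 2^13 · (26 choose 13) = 85201715200.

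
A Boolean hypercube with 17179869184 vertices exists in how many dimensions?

Since 2^n = 17179869184, we have n = 34.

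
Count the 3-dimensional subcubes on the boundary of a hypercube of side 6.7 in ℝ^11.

An n-cube has C(n,k)·2^(n-k) k-faces. Here C(11,3)·2^8 = 165·256 = 42240.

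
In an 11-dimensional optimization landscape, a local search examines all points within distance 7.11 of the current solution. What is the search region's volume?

The n-ball volume is π^(n/2)·r^n/Γ(n/2+1). With n=11, r=7.11: V ≈ 4.42253e+09.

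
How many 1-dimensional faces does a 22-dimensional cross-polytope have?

Each 1-face is the convex hull of 2 vertices, one chosen as ±e_i from each of 2 distinct axes: 2^2·C(22,2) = 924.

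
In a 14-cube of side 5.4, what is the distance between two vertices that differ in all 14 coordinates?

The space diagonal of an n-cube of side s is s√n. Here 5.4·√14 ≈ 20.2049.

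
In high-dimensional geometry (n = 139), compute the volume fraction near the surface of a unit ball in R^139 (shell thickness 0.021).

1 - (1-0.021)^139 ≈ 0.947665 ≈ 94.77%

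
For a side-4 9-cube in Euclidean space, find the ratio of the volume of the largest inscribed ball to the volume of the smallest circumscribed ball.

Volume scales as r^n, and r_in/r_out = 1/√9, giving (1/√9)^9 ≈ 5.08053e-05.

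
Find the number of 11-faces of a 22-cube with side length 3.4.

f_11(22-cube) = (22 choose 11) · 2^11 = 1444724736.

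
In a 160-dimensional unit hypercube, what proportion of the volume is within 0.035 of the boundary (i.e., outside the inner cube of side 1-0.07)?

The inner cube has side 1-2·0.035 = 0.93 and volume (0.93)^160 ≈ 9.063e-06, so the shell holds 0.999991 of the volume.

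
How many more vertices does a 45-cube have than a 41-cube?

The 45-cube has 2^45 = 35184372088832 vertices. The 41-cube has 2^41 = 2199023255552 vertices. Difference: 35184372088832 - 2199023255552 = 32985348833280.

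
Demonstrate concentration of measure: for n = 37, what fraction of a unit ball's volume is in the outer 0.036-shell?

1 - (1-0.036)^37 ≈ 0.742457 ≈ 74.25%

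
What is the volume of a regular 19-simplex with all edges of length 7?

V = (7^19 / 19!) · √((19+1) / 2^19) ≈ 0.00057876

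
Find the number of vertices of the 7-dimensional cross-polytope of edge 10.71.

The vertices are ±e_1, ..., ±e_7, so there are 2·7 = 14.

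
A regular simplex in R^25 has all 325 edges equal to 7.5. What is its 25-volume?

For a regular n-simplex with edge a, V = (a^n / n!)·√((n+1)/2^n). With a=7.5, n=25: V ≈ 4.27069e-07.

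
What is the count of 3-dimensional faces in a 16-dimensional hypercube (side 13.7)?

An n-cube has C(n,k)·2^(n-k) k-faces. Here C(16,3)·2^13 = 560·8192 = 4587520.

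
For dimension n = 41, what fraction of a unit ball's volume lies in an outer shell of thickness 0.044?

1 - (1-0.044)^41 ≈ 0.841958 ≈ 84.20%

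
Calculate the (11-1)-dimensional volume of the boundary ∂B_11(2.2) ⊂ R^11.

S_11(2.2) = 2·π^(11/2)·(2.2)^10 / Γ(11/2) ≈ 55045.8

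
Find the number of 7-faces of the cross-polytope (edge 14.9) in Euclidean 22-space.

Each 7-face is the convex hull of 8 vertices, one chosen as ±e_i from each of 8 distinct axes: 2^8·C(22,8) = 81861120.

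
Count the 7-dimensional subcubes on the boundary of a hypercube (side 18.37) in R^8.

f_7(8-cube) = (8 choose 7) · 2^1 = 16.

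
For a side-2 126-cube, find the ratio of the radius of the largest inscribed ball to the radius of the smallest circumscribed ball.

r_in = 2/2 (half the side); r_out = 2√126/2 (half the diagonal). Ratio = 1/√126 ≈ 0.0890871.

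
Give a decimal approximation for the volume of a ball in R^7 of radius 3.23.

The n-ball volume is π^(n/2)·r^n/Γ(n/2+1). With n=7, r=3.23: V ≈ 17330.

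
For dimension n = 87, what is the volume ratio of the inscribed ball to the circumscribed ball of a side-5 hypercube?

Volume scales as r^n, and r_in/r_out = 1/√87, giving (1/√87)^87 ≈ 4.27477e-85.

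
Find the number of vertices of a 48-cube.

An n-cube has 2^n vertices; for n = 48 that is 2^48 = 281474976710656.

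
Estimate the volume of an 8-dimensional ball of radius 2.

V_8(2) = π^(8/2) · (2)^8 / Γ(8/2 + 1) = 32·π^4/3 ≈ 1039.03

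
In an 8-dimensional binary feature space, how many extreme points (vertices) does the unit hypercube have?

Number of vertices = 2^8 = 256.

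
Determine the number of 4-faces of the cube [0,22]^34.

Choose 4 of 34 axes to span the face (C(34,4) = 46376 ways), then fix each of the remaining 30 coordinates at one of its two extreme values (2^30 = 1073741824 ways): 46376·1073741824 = 49795850829824.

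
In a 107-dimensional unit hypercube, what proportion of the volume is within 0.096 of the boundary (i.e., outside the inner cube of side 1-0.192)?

The inner cube has side 1-2·0.096 = 0.808 and volume (0.808)^107 ≈ 1.239e-10, so the shell holds 1 - 1.239e-10 of the volume.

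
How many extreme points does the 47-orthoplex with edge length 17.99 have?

An n-cross-polytope has 2n vertices; here n = 47, giving 94.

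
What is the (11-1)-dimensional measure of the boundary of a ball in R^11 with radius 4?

S_11(4) = 2·π^(11/2)·(4)^10 / Γ(11/2) = 67108864·π^5/945 ≈ 2.17319e+07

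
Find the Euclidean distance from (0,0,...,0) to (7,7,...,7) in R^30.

d = √(7² + 7² + ... + 7²) [30 terms] = √(30·7²) = 7√30 ≈ 38.3406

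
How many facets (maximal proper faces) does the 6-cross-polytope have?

Each 5-face is the convex hull of 6 vertices, one chosen as ±e_i from each of 6 distinct axes: 2^6·C(6,6) = 64.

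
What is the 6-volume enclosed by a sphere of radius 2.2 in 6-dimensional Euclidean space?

V_6(2.2) = π^(6/2) · (2.2)^6 / Γ(6/2 + 1) ≈ 585.915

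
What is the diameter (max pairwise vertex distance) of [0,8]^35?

||(8,8,...,8)|| = √(35)·8 ≈ 47.3286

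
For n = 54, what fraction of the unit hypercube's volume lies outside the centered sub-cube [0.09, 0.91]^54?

The inner cube has side 1-2·0.09 = 0.82 and volume (0.82)^54 ≈ 2.218e-05, so the shell holds 0.999978 of the volume.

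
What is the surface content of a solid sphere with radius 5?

S = n·V_n(r)/r = 3·V_3(5)/5 (volume-to-surface relation), giving 4πr² = 4π·(5)² ≈ 314.159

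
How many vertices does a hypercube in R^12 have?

The 12-cube has 2^12 = 4096 vertices.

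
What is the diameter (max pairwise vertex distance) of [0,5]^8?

The space diagonal of an n-cube of side s is s√n. Here 5·√8 ≈ 14.1421.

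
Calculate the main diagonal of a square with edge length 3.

Diagonal = √2 · 3 ≈ 4.24264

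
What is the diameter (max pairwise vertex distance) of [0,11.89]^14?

d = √(11.89² + 11.89² + ... + 11.89²) [14 terms] = √(14·11.89²) = 11.89√14 ≈ 44.4883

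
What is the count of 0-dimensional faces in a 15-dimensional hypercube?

f_0(15-cube) = (15 choose 0) · 2^15 = 32768.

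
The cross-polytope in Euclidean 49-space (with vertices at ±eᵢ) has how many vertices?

The vertices are ±e_1, ..., ±e_49, so there are 2·49 = 98.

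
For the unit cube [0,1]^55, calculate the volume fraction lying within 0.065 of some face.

Shell fraction = 1 - (1-0.13)^55 ≈ 0.999528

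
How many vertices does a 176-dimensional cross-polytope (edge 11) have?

The vertices are ±e_1, ..., ±e_176, so there are 2·176 = 352.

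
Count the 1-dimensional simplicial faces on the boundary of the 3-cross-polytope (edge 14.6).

Each 1-face is the convex hull of 2 vertices, one chosen as ±e_i from each of 2 distinct axes: 2^2·C(3,2) = 12.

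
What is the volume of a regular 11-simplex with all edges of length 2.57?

V_11 = √(12) · 2.57^11 / (11! · 2^(11/2)) ≈ 6.1949e-05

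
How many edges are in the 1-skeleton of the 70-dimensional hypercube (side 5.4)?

An n-cube has n·2^(n-1) edges. With n = 70: 70·590295810358705651712 = 41320706725109395619840.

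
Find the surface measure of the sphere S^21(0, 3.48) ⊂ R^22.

The surface area of an n-ball is 2π^(n/2) r^(n-1) / Γ(n/2). For n=22, r=3.48: 3.82895e+10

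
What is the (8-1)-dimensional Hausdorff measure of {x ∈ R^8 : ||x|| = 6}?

S_8(6) = 2·π^(8/2)·(6)^7 / Γ(8/2) = 93312·π^4 ≈ 9.08944e+06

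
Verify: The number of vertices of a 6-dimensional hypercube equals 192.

False. The 6-cube has 2^6 = 64 vertices.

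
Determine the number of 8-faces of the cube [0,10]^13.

An n-cube has C(n,k)·2^(n-k) k-faces. Here C(13,8)·2^5 = 1287·32 = 41184.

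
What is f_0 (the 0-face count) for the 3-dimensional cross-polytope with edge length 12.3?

Each 0-face is the convex hull of 1 vertex, one chosen as ±e_i from each of 1 distinct axis: 2^1·C(3,1) = 6.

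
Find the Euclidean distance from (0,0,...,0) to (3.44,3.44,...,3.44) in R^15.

Diagonal = √15 · 3.44 ≈ 13.3231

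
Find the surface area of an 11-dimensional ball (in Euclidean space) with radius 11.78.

|∂B_11(11.78)| ≈ 1.06647e+12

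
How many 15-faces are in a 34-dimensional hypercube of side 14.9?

An n-cube has C(n,k)·2^(n-k) k-faces. Here C(34,15)·2^19 = 1855967520·524288 = 973061499125760.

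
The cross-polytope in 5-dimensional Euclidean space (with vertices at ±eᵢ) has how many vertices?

The vertices are ±e_1, ..., ±e_5, so there are 2·5 = 10.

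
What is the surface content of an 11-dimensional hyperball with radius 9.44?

The surface area of an n-ball is 2π^(n/2) r^(n-1) / Γ(n/2). For n=11, r=9.44: 1.16471e+11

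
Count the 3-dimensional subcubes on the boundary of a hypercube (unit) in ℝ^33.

Choose 3 of 33 axes to span the face (C(33,3) = 5456 ways), then fix each of the remaining 30 coordinates at one of its two extreme values (2^30 = 1073741824 ways): 5456·1073741824 = 5858335391744.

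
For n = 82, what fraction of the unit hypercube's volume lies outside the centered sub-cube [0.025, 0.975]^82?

1 - (1 - 2·0.025)^82 = 1 - 0.95^82 ≈ 0.985095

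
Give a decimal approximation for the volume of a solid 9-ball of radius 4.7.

Volume = π^{9/2}·(4.7)^9/Γ(11/2) ≈ 3.69146e+06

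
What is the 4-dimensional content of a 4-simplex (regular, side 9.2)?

For a regular n-simplex with edge a, V = (a^n / n!)·√((n+1)/2^n). With a=9.2, n=4: V ≈ 166.865.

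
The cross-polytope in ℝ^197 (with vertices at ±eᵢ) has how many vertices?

An n-cross-polytope has 2n vertices; here n = 197, giving 394.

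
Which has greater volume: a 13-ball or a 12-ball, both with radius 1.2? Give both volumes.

V_13(1.2) ≈ 9.74311. V_12(1.2) ≈ 11.9053. The 12-ball is larger.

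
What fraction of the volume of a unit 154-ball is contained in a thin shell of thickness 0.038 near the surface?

V(inner)/V(outer) = ((1-0.038)/1)^154 ≈ 0.002564, so the shell fraction is 0.997436.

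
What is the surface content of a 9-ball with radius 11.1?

|∂B_9(11.1)| ≈ 6.84138e+09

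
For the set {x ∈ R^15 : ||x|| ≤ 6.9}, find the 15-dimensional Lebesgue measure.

V_15(6.9) = π^(15/2) · (6.9)^15 / Γ(15/2 + 1) ≈ 1.45937e+12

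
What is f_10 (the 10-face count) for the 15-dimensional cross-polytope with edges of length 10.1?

Number of 10-faces = 2^(10+1) · C(15,10+1) = 2048 · 1365 = 2795520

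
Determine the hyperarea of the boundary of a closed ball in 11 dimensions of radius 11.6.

S_11(11.6) = 2·π^(11/2)·(11.6)^10 / Γ(11/2) ≈ 9.14276e+11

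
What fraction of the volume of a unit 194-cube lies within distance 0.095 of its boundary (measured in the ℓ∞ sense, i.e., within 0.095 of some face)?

The inner cube has side 1-2·0.095 = 0.81 and volume (0.81)^194 ≈ 1.762e-18, so the shell holds 1 - 1.762e-18 of the volume.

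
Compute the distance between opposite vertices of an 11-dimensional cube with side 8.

Diagonal = √11 · 8 ≈ 26.533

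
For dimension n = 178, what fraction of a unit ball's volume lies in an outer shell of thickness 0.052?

1 - (1-0.052)^178 ≈ 0.999926 ≈ 99.9926%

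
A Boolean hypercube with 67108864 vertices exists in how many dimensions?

The n-cube has 2^n vertices, and 67108864 = 2^26, so n = 26.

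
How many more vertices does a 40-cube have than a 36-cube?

The 40-cube has 2^40 = 1099511627776 vertices. The 36-cube has 2^36 = 68719476736 vertices. Difference: 1099511627776 - 68719476736 = 1030792151040.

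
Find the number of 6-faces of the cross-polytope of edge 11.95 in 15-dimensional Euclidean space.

An n-cross-polytope has 2^(k+1)·C(n,k+1) k-faces. Here 2^7·C(15,7) = 128·6435 = 823680.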